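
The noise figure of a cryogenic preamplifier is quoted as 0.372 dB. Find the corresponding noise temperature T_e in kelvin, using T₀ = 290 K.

F = 10^(0.372/10) = 1.08943
T_e = (F − 1)·T₀ = (1.08943 − 1) × 290 = 25.9 K

25.9 K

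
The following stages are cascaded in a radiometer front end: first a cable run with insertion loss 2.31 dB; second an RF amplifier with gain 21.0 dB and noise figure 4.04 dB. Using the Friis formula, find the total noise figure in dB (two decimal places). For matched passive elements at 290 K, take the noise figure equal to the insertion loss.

6.35 dB

Convert to linear (a loss of L dB is a gain of −L dB): F_i = 10^(NF_i/10), G_i = 10^(G_i,dB/10)
  Stage 1: F_1 = 10^(2.31/10) = 1.702, G_1 = 10^(−2.31/10) = 0.5875
  Stage 2: F_2 = 10^(4.04/10) = 2.535, G_2 = 10^(21.0/10) = 125.9
Friis cascade:
  F = 1.702 + (2.535 − 1)/0.5875 = 4.315
NF = 10 log₁₀(4.315) = 6.35 dB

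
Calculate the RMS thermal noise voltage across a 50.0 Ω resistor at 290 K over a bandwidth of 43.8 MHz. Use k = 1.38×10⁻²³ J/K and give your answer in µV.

5.92 µV

V_n = √(4kTRB)
4kTRB = 4 × 1.38×10⁻²³ × 290 × 5.00×10¹ × 4.38×10⁷ = 3.51×10⁻¹¹ V²
V_n = √(3.51×10⁻¹¹) = 5.92×10⁻⁶ V = 5.92 µV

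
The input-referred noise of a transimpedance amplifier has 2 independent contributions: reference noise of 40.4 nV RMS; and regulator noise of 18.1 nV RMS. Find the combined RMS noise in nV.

Uncorrelated sources add in power (mean-square): V_tot = √(ΣV_i²)
V_tot = √[(4.04×10⁻⁸)² + (1.81×10⁻⁸)²] = 4.43×10⁻⁸ V = 44.3 nV

44.3 nV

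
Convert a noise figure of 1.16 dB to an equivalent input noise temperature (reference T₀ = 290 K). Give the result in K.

F = 10^(1.16/10) = 1.30617
T_e = (F − 1)·T₀ = (1.30617 − 1) × 290 = 88.8 K

88.8 K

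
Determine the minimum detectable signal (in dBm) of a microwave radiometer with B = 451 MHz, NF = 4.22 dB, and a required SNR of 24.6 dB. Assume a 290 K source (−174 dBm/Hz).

−58.6 dBm

Sensitivity = −174 + 10 log₁₀(B) + NF + SNR_min
= −174 + 86.54 + 4.22 + 24.6
= −58.64 dBm → −58.6 dBm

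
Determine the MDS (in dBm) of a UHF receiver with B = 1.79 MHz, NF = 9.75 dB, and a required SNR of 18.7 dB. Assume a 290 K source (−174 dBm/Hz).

Sensitivity = −174 + 10 log₁₀(B) + NF + SNR_min
= −174 + 62.53 + 9.75 + 18.7
= −83.02 dBm → −83.0 dBm

−83.0 dBm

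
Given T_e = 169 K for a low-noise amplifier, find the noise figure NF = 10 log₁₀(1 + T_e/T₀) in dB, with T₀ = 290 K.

1.99 dB

F = 1 + T_e/T₀ = 1 + 169/290 = 1.58276
NF = 10 log₁₀(1.58276) = 1.99 dB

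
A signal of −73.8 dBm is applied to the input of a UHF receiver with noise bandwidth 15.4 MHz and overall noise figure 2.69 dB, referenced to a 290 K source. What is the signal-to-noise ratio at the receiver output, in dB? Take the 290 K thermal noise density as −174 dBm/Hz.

Noise floor: N = −174 + 10 log₁₀(B) + NF
10 log₁₀(1.54×10⁷) = 71.88 dB
N = −174 + 71.88 + 2.69 = −99.43 dBm
SNR = P_sig − N = −73.8 − (−99.43) = 25.63 dB → 25.6 dB

25.6 dB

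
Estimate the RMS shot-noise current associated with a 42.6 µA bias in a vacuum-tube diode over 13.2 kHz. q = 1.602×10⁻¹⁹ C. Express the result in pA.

I_n = √(2qI·B)
2qI·B = 2 × 1.602×10⁻¹⁹ × 4.26×10⁻⁵ × 1.32×10⁴ = 1.80×10⁻¹⁹ A²
I_n = √(1.80×10⁻¹⁹) = 4.24×10⁻¹⁰ A = 424 pA

424 pA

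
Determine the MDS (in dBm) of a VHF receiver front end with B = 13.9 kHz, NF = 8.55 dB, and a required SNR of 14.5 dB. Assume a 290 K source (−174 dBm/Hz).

−109.5 dBm

Sensitivity = −174 + 10 log₁₀(B) + NF + SNR_min
= −174 + 41.43 + 8.55 + 14.5
= −109.52 dBm → −109.5 dBm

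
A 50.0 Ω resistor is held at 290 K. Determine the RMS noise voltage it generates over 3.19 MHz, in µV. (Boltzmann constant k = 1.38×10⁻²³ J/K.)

V_n = √(4kTRB)
4kTRB = 4 × 1.38×10⁻²³ × 290 × 5.00×10¹ × 3.19×10⁶ = 2.55×10⁻¹² V²
V_n = √(2.55×10⁻¹²) = 1.60×10⁻⁶ V = 1.60 µV

1.60 µV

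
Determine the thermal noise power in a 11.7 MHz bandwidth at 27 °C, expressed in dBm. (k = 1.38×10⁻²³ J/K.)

T = 27 °C + 273.15 = 300.15 K
P_n = kTB = 1.38×10⁻²³ × 300.15 × 1.17×10⁷ = 4.85×10⁻¹⁴ W
In dBm: 10 log₁₀(4.85×10⁻¹⁴ / 10⁻³) = −103.1 dBm

−103.1 dBm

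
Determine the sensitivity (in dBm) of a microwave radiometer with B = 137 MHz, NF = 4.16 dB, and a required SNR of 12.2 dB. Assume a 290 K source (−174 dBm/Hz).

−76.3 dBm

Sensitivity = −174 + 10 log₁₀(B) + NF + SNR_min
= −174 + 81.37 + 4.16 + 12.2
= −76.27 dBm → −76.3 dBm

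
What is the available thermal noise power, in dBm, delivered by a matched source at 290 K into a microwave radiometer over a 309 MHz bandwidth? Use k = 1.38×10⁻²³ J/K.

P_n = kTB = 1.38×10⁻²³ × 290 × 3.09×10⁸ = 1.24×10⁻¹² W
In dBm: 10 log₁₀(1.24×10⁻¹² / 10⁻³) = −89.1 dBm

−89.1 dBm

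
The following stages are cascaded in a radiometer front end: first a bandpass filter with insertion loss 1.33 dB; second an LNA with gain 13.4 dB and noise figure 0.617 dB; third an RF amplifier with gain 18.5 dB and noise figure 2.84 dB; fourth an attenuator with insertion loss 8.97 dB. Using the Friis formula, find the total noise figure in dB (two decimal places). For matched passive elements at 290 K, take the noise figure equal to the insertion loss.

2.12 dB

Convert to linear (a loss of L dB is a gain of −L dB): F_i = 10^(NF_i/10), G_i = 10^(G_i,dB/10)
  Stage 1: F_1 = 10^(1.33/10) = 1.358, G_1 = 10^(−1.33/10) = 0.7362
  Stage 2: F_2 = 10^(0.617/10) = 1.153, G_2 = 10^(13.4/10) = 21.88
  Stage 3: F_3 = 10^(2.84/10) = 1.923, G_3 = 10^(18.5/10) = 70.79
  Stage 4: F_4 = 10^(8.97/10) = 7.889, G_4 = 10^(−8.97/10) = 0.1268
Friis cascade:
  F = 1.358 + (1.153 − 1)/0.7362 + (1.923 − 1)/16.11 + (7.889 − 1)/1140 = 1.629
NF = 10 log₁₀(1.629) = 2.12 dB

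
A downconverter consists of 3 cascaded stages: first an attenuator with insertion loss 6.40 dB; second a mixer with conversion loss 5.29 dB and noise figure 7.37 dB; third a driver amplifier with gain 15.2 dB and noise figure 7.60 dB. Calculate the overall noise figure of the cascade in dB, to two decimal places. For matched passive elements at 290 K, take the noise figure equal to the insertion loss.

Convert to linear (a loss of L dB is a gain of −L dB): F_i = 10^(NF_i/10), G_i = 10^(G_i,dB/10)
  Stage 1: F_1 = 10^(6.40/10) = 4.365, G_1 = 10^(−6.40/10) = 0.2291
  Stage 2: F_2 = 10^(7.37/10) = 5.458, G_2 = 10^(−5.29/10) = 0.2958
  Stage 3: F_3 = 10^(7.60/10) = 5.754, G_3 = 10^(15.2/10) = 33.11
Friis cascade:
  F = 4.365 + (5.458 − 1)/0.2291 + (5.754 − 1)/0.06776 = 93.98
NF = 10 log₁₀(93.98) = 19.73 dB

19.73 dB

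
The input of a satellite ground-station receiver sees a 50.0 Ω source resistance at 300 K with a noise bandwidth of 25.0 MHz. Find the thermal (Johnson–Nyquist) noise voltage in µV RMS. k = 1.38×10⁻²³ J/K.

4.55 µV

V_n = √(4kTRB)
4kTRB = 4 × 1.38×10⁻²³ × 300 × 5.00×10¹ × 2.50×10⁷ = 2.07×10⁻¹¹ V²
V_n = √(2.07×10⁻¹¹) = 4.55×10⁻⁶ V = 4.55 µV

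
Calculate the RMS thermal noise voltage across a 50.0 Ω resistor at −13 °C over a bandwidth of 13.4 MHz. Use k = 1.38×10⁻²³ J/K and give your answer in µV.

3.10 µV

T = −13 °C + 273.15 = 260.15 K
V_n = √(4kTRB)
4kTRB = 4 × 1.38×10⁻²³ × 260.15 × 5.00×10¹ × 1.34×10⁷ = 9.62×10⁻¹² V²
V_n = √(9.62×10⁻¹²) = 3.10×10⁻⁶ V = 3.10 µV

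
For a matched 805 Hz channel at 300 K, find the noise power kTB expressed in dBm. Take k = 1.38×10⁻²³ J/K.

−144.8 dBm

P_n = kTB = 1.38×10⁻²³ × 300 × 8.05×10² = 3.33×10⁻¹⁸ W
In dBm: 10 log₁₀(3.33×10⁻¹⁸ / 10⁻³) = −144.8 dBm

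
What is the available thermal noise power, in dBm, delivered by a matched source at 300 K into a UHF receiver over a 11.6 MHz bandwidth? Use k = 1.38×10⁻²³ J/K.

P_n = kTB = 1.38×10⁻²³ × 300 × 1.16×10⁷ = 4.80×10⁻¹⁴ W
In dBm: 10 log₁₀(4.80×10⁻¹⁴ / 10⁻³) = −103.2 dBm

−103.2 dBm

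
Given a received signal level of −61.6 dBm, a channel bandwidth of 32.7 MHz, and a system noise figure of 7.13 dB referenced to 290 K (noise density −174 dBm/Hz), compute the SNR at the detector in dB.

Noise floor: N = −174 + 10 log₁₀(B) + NF
10 log₁₀(3.27×10⁷) = 75.15 dB
N = −174 + 75.15 + 7.13 = −91.72 dBm
SNR = P_sig − N = −61.6 − (−91.72) = 30.12 dB → 30.1 dB

30.1 dB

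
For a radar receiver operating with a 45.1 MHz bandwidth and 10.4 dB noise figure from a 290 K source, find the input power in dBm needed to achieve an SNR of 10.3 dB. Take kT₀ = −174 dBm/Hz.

−76.8 dBm

Sensitivity = −174 + 10 log₁₀(B) + NF + SNR_min
= −174 + 76.54 + 10.4 + 10.3
= −76.76 dBm → −76.8 dBm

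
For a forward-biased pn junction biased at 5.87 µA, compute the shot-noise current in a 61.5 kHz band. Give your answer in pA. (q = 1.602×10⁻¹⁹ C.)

I_n = √(2qI·B)
2qI·B = 2 × 1.602×10⁻¹⁹ × 5.87×10⁻⁶ × 6.15×10⁴ = 1.16×10⁻¹⁹ A²
I_n = √(1.16×10⁻¹⁹) = 3.40×10⁻¹⁰ A = 340 pA

340 pA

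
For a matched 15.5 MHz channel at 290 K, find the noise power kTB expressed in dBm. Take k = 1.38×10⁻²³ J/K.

−102.1 dBm

P_n = kTB = 1.38×10⁻²³ × 290 × 1.55×10⁷ = 6.20×10⁻¹⁴ W
In dBm: 10 log₁₀(6.20×10⁻¹⁴ / 10⁻³) = −102.1 dBm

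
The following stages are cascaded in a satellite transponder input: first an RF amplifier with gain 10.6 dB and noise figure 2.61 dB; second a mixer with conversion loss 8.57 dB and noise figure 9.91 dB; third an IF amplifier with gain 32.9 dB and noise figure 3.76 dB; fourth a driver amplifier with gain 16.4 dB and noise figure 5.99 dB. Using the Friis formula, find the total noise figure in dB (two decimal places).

Convert to linear (a loss of L dB is a gain of −L dB): F_i = 10^(NF_i/10), G_i = 10^(G_i,dB/10)
  Stage 1: F_1 = 10^(2.61/10) = 1.824, G_1 = 10^(10.6/10) = 11.48
  Stage 2: F_2 = 10^(9.91/10) = 9.795, G_2 = 10^(−8.57/10) = 0.1390
  Stage 3: F_3 = 10^(3.76/10) = 2.377, G_3 = 10^(32.9/10) = 1950
  Stage 4: F_4 = 10^(5.99/10) = 3.972, G_4 = 10^(16.4/10) = 43.65
Friis cascade:
  F = 1.824 + (9.795 − 1)/11.48 + (2.377 − 1)/1.596 + (3.972 − 1)/3112 = 3.454
NF = 10 log₁₀(3.454) = 5.38 dB

5.38 dB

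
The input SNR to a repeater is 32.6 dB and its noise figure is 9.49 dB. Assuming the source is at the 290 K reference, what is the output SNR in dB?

23.11 dB

By definition F = SNR_in/SNR_out, so in dB: SNR_out = SNR_in − NF
SNR_out = 32.6 − 9.49 = 23.11 dB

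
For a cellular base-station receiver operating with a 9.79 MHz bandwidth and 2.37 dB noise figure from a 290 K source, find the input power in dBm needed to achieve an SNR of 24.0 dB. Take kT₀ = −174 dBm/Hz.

Sensitivity = −174 + 10 log₁₀(B) + NF + SNR_min
= −174 + 69.91 + 2.37 + 24.0
= −77.72 dBm → −77.7 dBm

−77.7 dBm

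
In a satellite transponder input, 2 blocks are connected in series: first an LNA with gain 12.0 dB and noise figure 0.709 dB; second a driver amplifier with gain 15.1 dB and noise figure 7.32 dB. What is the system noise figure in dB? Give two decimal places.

Convert to linear (a loss of L dB is a gain of −L dB): F_i = 10^(NF_i/10), G_i = 10^(G_i,dB/10)
  Stage 1: F_1 = 10^(0.709/10) = 1.177, G_1 = 10^(12.0/10) = 15.85
  Stage 2: F_2 = 10^(7.32/10) = 5.395, G_2 = 10^(15.1/10) = 32.36
Friis cascade:
  F = 1.177 + (5.395 − 1)/15.85 = 1.455
NF = 10 log₁₀(1.455) = 1.63 dB

1.63 dB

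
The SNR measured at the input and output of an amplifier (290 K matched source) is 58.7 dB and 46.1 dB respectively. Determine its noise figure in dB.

NF (dB) = SNR_in(dB) − SNR_out(dB) when the source is at T₀
NF = 58.7 − 46.1 = 12.6 dB

12.6 dB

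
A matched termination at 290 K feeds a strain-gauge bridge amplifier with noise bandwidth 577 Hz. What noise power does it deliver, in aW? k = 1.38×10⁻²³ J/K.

P_n = kTB = 1.38×10⁻²³ × 290 × 5.77×10² = 2.31×10⁻¹⁸ W = 2.31 aW

2.31 aW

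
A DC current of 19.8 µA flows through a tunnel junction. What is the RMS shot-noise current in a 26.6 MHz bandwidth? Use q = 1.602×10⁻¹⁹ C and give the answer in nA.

I_n = √(2qI·B)
2qI·B = 2 × 1.602×10⁻¹⁹ × 1.98×10⁻⁵ × 2.66×10⁷ = 1.69×10⁻¹⁶ A²
I_n = √(1.69×10⁻¹⁶) = 1.30×10⁻⁸ A = 13.0 nA

13.0 nA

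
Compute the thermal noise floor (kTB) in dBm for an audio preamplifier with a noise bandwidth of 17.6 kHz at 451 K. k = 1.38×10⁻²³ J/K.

−129.6 dBm

P_n = kTB = 1.38×10⁻²³ × 451 × 1.76×10⁴ = 1.10×10⁻¹⁶ W
In dBm: 10 log₁₀(1.10×10⁻¹⁶ / 10⁻³) = −129.6 dBm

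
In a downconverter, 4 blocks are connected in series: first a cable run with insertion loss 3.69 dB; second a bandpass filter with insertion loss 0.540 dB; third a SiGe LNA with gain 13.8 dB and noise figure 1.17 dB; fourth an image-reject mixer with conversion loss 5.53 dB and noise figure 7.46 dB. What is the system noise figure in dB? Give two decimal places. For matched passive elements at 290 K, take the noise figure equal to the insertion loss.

Convert to linear (a loss of L dB is a gain of −L dB): F_i = 10^(NF_i/10), G_i = 10^(G_i,dB/10)
  Stage 1: F_1 = 10^(3.69/10) = 2.339, G_1 = 10^(−3.69/10) = 0.4276
  Stage 2: F_2 = 10^(0.540/10) = 1.132, G_2 = 10^(−0.540/10) = 0.8831
  Stage 3: F_3 = 10^(1.17/10) = 1.309, G_3 = 10^(13.8/10) = 23.99
  Stage 4: F_4 = 10^(7.46/10) = 5.572, G_4 = 10^(−5.53/10) = 0.2799
Friis cascade:
  F = 2.339 + (1.132 − 1)/0.4276 + (1.309 − 1)/0.3776 + (5.572 − 1)/9.057 = 3.972
NF = 10 log₁₀(3.972) = 5.99 dB

5.99 dB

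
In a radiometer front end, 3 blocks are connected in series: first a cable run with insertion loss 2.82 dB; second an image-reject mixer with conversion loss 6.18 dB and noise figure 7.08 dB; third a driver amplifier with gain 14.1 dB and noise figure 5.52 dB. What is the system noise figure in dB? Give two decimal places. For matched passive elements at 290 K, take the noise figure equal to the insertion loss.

Convert to linear (a loss of L dB is a gain of −L dB): F_i = 10^(NF_i/10), G_i = 10^(G_i,dB/10)
  Stage 1: F_1 = 10^(2.82/10) = 1.914, G_1 = 10^(−2.82/10) = 0.5224
  Stage 2: F_2 = 10^(7.08/10) = 5.105, G_2 = 10^(−6.18/10) = 0.2410
  Stage 3: F_3 = 10^(5.52/10) = 3.565, G_3 = 10^(14.1/10) = 25.70
Friis cascade:
  F = 1.914 + (5.105 − 1)/0.5224 + (3.565 − 1)/0.1259 = 30.14
NF = 10 log₁₀(30.14) = 14.79 dB

14.79 dB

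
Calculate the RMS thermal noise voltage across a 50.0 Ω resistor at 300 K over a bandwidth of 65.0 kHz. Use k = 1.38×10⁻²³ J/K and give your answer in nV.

232 nV

V_n = √(4kTRB)
4kTRB = 4 × 1.38×10⁻²³ × 300 × 5.00×10¹ × 6.50×10⁴ = 5.38×10⁻¹⁴ V²
V_n = √(5.38×10⁻¹⁴) = 2.32×10⁻⁷ V = 232 nV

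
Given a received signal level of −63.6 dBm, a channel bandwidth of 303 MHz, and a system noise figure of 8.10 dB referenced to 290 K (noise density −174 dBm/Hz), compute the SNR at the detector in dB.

Noise floor: N = −174 + 10 log₁₀(B) + NF
10 log₁₀(3.03×10⁸) = 84.81 dB
N = −174 + 84.81 + 8.10 = −81.09 dBm
SNR = P_sig − N = −63.6 − (−81.09) = 17.49 dB → 17.5 dB

17.5 dB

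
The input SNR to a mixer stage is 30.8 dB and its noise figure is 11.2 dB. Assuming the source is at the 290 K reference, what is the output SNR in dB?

By definition F = SNR_in/SNR_out, so in dB: SNR_out = SNR_in − NF
SNR_out = 30.8 − 11.2 = 19.6 dB

19.6 dB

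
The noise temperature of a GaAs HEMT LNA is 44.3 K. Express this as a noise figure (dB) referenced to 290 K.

0.617 dB

F = 1 + T_e/T₀ = 1 + 44.3/290 = 1.15276
NF = 10 log₁₀(1.15276) = 0.617 dB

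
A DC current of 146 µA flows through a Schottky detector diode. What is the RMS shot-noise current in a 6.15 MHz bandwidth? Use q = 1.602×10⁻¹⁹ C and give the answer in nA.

I_n = √(2qI·B)
2qI·B = 2 × 1.602×10⁻¹⁹ × 1.46×10⁻⁴ × 6.15×10⁶ = 2.88×10⁻¹⁶ A²
I_n = √(2.88×10⁻¹⁶) = 1.70×10⁻⁸ A = 17.0 nA

17.0 nA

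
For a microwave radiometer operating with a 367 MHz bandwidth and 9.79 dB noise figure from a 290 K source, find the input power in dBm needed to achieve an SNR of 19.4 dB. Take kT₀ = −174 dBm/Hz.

−59.2 dBm

Sensitivity = −174 + 10 log₁₀(B) + NF + SNR_min
= −174 + 85.65 + 9.79 + 19.4
= −59.16 dBm → −59.2 dBm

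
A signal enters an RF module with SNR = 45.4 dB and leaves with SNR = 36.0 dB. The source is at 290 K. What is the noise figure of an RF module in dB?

NF (dB) = SNR_in(dB) − SNR_out(dB) when the source is at T₀
NF = 45.4 − 36.0 = 9.4 dB

9.4 dB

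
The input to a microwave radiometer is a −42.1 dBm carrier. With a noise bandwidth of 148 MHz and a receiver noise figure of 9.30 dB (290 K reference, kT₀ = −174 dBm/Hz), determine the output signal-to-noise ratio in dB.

Noise floor: N = −174 + 10 log₁₀(B) + NF
10 log₁₀(1.48×10⁸) = 81.7 dB
N = −174 + 81.7 + 9.30 = −83.00 dBm
SNR = P_sig − N = −42.1 − (−83.00) = 40.90 dB → 40.9 dB

40.9 dB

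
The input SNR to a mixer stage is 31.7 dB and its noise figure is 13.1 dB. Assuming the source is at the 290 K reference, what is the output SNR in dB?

18.6 dB

By definition F = SNR_in/SNR_out, so in dB: SNR_out = SNR_in − NF
SNR_out = 31.7 − 13.1 = 18.6 dB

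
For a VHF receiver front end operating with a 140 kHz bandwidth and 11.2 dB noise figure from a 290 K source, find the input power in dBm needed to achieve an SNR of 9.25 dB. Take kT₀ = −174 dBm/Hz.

−102.1 dBm

Sensitivity = −174 + 10 log₁₀(B) + NF + SNR_min
= −174 + 51.46 + 11.2 + 9.25
= −102.09 dBm → −102.1 dBm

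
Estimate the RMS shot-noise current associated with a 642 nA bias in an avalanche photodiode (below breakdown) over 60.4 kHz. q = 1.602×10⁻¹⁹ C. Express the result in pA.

I_n = √(2qI·B)
2qI·B = 2 × 1.602×10⁻¹⁹ × 6.42×10⁻⁷ × 6.04×10⁴ = 1.24×10⁻²⁰ A²
I_n = √(1.24×10⁻²⁰) = 1.11×10⁻¹⁰ A = 111 pA

111 pA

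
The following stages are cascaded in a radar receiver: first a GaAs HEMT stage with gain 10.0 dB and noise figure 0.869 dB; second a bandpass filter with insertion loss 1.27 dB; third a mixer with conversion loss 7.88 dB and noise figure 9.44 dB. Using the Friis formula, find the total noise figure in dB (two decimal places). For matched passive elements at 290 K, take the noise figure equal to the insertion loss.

3.62 dB

Convert to linear (a loss of L dB is a gain of −L dB): F_i = 10^(NF_i/10), G_i = 10^(G_i,dB/10)
  Stage 1: F_1 = 10^(0.869/10) = 1.222, G_1 = 10^(10.0/10) = 10.00
  Stage 2: F_2 = 10^(1.27/10) = 1.340, G_2 = 10^(−1.27/10) = 0.7464
  Stage 3: F_3 = 10^(9.44/10) = 8.790, G_3 = 10^(−7.88/10) = 0.1629
Friis cascade:
  F = 1.222 + (1.340 − 1)/10.00 + (8.790 − 1)/7.464 = 2.299
NF = 10 log₁₀(2.299) = 3.62 dB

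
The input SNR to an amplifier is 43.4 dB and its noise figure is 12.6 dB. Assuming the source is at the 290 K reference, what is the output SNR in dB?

By definition F = SNR_in/SNR_out, so in dB: SNR_out = SNR_in − NF
SNR_out = 43.4 − 12.6 = 30.8 dB

30.8 dB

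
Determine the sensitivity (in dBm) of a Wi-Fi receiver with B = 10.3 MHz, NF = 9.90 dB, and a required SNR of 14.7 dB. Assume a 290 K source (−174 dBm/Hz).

−79.3 dBm

Sensitivity = −174 + 10 log₁₀(B) + NF + SNR_min
= −174 + 70.13 + 9.90 + 14.7
= −79.27 dBm → −79.3 dBm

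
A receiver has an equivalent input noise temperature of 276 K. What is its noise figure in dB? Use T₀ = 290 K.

2.90 dB

F = 1 + T_e/T₀ = 1 + 276/290 = 1.95172
NF = 10 log₁₀(1.95172) = 2.90 dB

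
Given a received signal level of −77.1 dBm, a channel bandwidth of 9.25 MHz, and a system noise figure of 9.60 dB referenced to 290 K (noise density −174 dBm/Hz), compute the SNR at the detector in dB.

17.6 dB

Noise floor: N = −174 + 10 log₁₀(B) + NF
10 log₁₀(9.25×10⁶) = 69.66 dB
N = −174 + 69.66 + 9.60 = −94.74 dBm
SNR = P_sig − N = −77.1 − (−94.74) = 17.64 dB → 17.6 dB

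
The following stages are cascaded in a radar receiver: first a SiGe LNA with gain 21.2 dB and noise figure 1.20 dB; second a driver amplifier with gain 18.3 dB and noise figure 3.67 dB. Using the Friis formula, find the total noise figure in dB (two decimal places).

1.23 dB

Convert to linear (a loss of L dB is a gain of −L dB): F_i = 10^(NF_i/10), G_i = 10^(G_i,dB/10)
  Stage 1: F_1 = 10^(1.20/10) = 1.318, G_1 = 10^(21.2/10) = 131.8
  Stage 2: F_2 = 10^(3.67/10) = 2.328, G_2 = 10^(18.3/10) = 67.61
Friis cascade:
  F = 1.318 + (2.328 − 1)/131.8 = 1.328
NF = 10 log₁₀(1.328) = 1.23 dB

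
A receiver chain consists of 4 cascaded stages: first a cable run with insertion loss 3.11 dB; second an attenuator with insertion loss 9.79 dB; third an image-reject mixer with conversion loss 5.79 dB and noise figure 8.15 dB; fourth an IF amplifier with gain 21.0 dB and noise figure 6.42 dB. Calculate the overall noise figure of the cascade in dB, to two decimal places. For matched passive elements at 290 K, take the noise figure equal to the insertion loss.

Convert to linear (a loss of L dB is a gain of −L dB): F_i = 10^(NF_i/10), G_i = 10^(G_i,dB/10)
  Stage 1: F_1 = 10^(3.11/10) = 2.046, G_1 = 10^(−3.11/10) = 0.4887
  Stage 2: F_2 = 10^(9.79/10) = 9.528, G_2 = 10^(−9.79/10) = 0.1050
  Stage 3: F_3 = 10^(8.15/10) = 6.531, G_3 = 10^(−5.79/10) = 0.2636
  Stage 4: F_4 = 10^(6.42/10) = 4.385, G_4 = 10^(21.0/10) = 125.9
Friis cascade:
  F = 2.046 + (9.528 − 1)/0.4887 + (6.531 − 1)/0.05129 + (4.385 − 1)/0.01352 = 377.7
NF = 10 log₁₀(377.7) = 25.77 dB

25.77 dB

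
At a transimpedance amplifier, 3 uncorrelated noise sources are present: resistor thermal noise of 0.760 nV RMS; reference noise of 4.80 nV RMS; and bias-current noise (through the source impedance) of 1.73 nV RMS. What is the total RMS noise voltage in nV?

Uncorrelated sources add in power (mean-square): V_tot = √(ΣV_i²)
V_tot = √[(7.60×10⁻¹⁰)² + (4.80×10⁻⁹)² + (1.73×10⁻⁹)²] = 5.16×10⁻⁹ V = 5.16 nV

5.16 nV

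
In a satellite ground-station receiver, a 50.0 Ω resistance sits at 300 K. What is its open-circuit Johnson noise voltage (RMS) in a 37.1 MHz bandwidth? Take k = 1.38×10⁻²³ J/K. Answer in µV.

V_n = √(4kTRB)
4kTRB = 4 × 1.38×10⁻²³ × 300 × 5.00×10¹ × 3.71×10⁷ = 3.07×10⁻¹¹ V²
V_n = √(3.07×10⁻¹¹) = 5.54×10⁻⁶ V = 5.54 µV

5.54 µV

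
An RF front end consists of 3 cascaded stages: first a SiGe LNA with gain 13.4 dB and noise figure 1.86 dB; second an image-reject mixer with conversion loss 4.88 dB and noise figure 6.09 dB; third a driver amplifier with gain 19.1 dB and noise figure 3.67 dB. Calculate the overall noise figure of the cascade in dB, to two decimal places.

Convert to linear (a loss of L dB is a gain of −L dB): F_i = 10^(NF_i/10), G_i = 10^(G_i,dB/10)
  Stage 1: F_1 = 10^(1.86/10) = 1.535, G_1 = 10^(13.4/10) = 21.88
  Stage 2: F_2 = 10^(6.09/10) = 4.064, G_2 = 10^(−4.88/10) = 0.3251
  Stage 3: F_3 = 10^(3.67/10) = 2.328, G_3 = 10^(19.1/10) = 81.28
Friis cascade:
  F = 1.535 + (4.064 − 1)/21.88 + (2.328 − 1)/7.112 = 1.861
NF = 10 log₁₀(1.861) = 2.70 dB

2.70 dB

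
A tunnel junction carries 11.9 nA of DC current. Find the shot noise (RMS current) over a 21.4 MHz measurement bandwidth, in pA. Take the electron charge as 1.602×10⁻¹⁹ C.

I_n = √(2qI·B)
2qI·B = 2 × 1.602×10⁻¹⁹ × 1.19×10⁻⁸ × 2.14×10⁷ = 8.16×10⁻²⁰ A²
I_n = √(8.16×10⁻²⁰) = 2.86×10⁻¹⁰ A = 286 pA

286 pA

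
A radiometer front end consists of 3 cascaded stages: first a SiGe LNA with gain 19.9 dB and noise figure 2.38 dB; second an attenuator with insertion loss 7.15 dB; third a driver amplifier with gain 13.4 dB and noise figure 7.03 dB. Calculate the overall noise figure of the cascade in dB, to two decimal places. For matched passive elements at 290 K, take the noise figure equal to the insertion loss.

2.98 dB

Convert to linear (a loss of L dB is a gain of −L dB): F_i = 10^(NF_i/10), G_i = 10^(G_i,dB/10)
  Stage 1: F_1 = 10^(2.38/10) = 1.730, G_1 = 10^(19.9/10) = 97.72
  Stage 2: F_2 = 10^(7.15/10) = 5.188, G_2 = 10^(−7.15/10) = 0.1928
  Stage 3: F_3 = 10^(7.03/10) = 5.047, G_3 = 10^(13.4/10) = 21.88
Friis cascade:
  F = 1.730 + (5.188 − 1)/97.72 + (5.047 − 1)/18.84 = 1.988
NF = 10 log₁₀(1.988) = 2.98 dB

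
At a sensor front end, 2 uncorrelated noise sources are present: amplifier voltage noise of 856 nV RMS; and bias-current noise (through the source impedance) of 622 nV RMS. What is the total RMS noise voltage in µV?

1.06 µV

Uncorrelated sources add in power (mean-square): V_tot = √(ΣV_i²)
V_tot = √[(8.56×10⁻⁷)² + (6.22×10⁻⁷)²] = 1.06×10⁻⁶ V = 1.06 µV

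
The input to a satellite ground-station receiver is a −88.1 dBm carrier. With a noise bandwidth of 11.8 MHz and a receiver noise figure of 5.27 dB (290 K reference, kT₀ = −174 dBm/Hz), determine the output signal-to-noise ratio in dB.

Noise floor: N = −174 + 10 log₁₀(B) + NF
10 log₁₀(1.18×10⁷) = 70.72 dB
N = −174 + 70.72 + 5.27 = −98.01 dBm
SNR = P_sig − N = −88.1 − (−98.01) = 9.91 dB → 9.9 dB

9.9 dB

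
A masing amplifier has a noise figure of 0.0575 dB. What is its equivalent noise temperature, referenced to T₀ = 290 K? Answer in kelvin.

3.87 K

F = 10^(0.0575/10) = 1.01333
T_e = (F − 1)·T₀ = (1.01333 − 1) × 290 = 3.87 K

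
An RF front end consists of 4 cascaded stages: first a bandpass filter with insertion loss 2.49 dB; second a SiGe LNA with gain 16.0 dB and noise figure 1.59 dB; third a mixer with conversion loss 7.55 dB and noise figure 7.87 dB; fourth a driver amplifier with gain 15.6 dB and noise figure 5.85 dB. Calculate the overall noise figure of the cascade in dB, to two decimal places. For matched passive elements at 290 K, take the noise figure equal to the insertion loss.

Convert to linear (a loss of L dB is a gain of −L dB): F_i = 10^(NF_i/10), G_i = 10^(G_i,dB/10)
  Stage 1: F_1 = 10^(2.49/10) = 1.774, G_1 = 10^(−2.49/10) = 0.5636
  Stage 2: F_2 = 10^(1.59/10) = 1.442, G_2 = 10^(16.0/10) = 39.81
  Stage 3: F_3 = 10^(7.87/10) = 6.124, G_3 = 10^(−7.55/10) = 0.1758
  Stage 4: F_4 = 10^(5.85/10) = 3.846, G_4 = 10^(15.6/10) = 36.31
Friis cascade:
  F = 1.774 + (1.442 − 1)/0.5636 + (6.124 − 1)/22.44 + (3.846 − 1)/3.945 = 3.508
NF = 10 log₁₀(3.508) = 5.45 dB

5.45 dB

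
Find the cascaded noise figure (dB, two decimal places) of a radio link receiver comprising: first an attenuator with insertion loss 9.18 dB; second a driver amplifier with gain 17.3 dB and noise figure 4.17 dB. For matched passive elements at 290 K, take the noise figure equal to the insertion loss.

Convert to linear (a loss of L dB is a gain of −L dB): F_i = 10^(NF_i/10), G_i = 10^(G_i,dB/10)
  Stage 1: F_1 = 10^(9.18/10) = 8.279, G_1 = 10^(−9.18/10) = 0.1208
  Stage 2: F_2 = 10^(4.17/10) = 2.612, G_2 = 10^(17.3/10) = 53.70
Friis cascade:
  F = 8.279 + (2.612 − 1)/0.1208 = 21.63
NF = 10 log₁₀(21.63) = 13.35 dB

13.35 dB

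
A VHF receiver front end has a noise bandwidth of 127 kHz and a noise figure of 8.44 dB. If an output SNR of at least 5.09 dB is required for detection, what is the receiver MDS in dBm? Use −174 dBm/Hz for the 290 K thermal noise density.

Sensitivity = −174 + 10 log₁₀(B) + NF + SNR_min
= −174 + 51.04 + 8.44 + 5.09
= −109.43 dBm → −109.4 dBm

−109.4 dBm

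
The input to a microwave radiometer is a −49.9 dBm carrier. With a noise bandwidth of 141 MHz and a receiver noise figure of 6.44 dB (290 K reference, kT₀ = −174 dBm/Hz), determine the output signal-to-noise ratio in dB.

36.2 dB

Noise floor: N = −174 + 10 log₁₀(B) + NF
10 log₁₀(1.41×10⁸) = 81.49 dB
N = −174 + 81.49 + 6.44 = −86.07 dBm
SNR = P_sig − N = −49.9 − (−86.07) = 36.17 dB → 36.2 dB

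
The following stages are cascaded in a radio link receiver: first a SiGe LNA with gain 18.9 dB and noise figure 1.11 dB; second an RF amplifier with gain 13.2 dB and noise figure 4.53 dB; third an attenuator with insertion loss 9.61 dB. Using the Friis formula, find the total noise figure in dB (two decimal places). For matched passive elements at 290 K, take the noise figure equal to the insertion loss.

Convert to linear (a loss of L dB is a gain of −L dB): F_i = 10^(NF_i/10), G_i = 10^(G_i,dB/10)
  Stage 1: F_1 = 10^(1.11/10) = 1.291, G_1 = 10^(18.9/10) = 77.62
  Stage 2: F_2 = 10^(4.53/10) = 2.838, G_2 = 10^(13.2/10) = 20.89
  Stage 3: F_3 = 10^(9.61/10) = 9.141, G_3 = 10^(−9.61/10) = 0.1094
Friis cascade:
  F = 1.291 + (2.838 − 1)/77.62 + (9.141 − 1)/1622 = 1.320
NF = 10 log₁₀(1.320) = 1.21 dB

1.21 dB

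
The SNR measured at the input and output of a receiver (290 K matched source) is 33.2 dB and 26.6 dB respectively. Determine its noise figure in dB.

NF (dB) = SNR_in(dB) − SNR_out(dB) when the source is at T₀
NF = 33.2 − 26.6 = 6.6 dB

6.6 dB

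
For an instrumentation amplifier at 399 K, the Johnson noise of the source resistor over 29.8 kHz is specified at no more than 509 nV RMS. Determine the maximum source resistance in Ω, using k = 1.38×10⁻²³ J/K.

395 Ω

Johnson–Nyquist: V_n = √(4kTRB) ⇒ R = V_n² / (4kTB)
4kTB = 4 × 1.38×10⁻²³ × 399 × 2.98×10⁴ = 6.56×10⁻¹⁶
R = (5.09×10⁻⁷)² / 6.56×10⁻¹⁶ = 3.95×10² Ω = 395 Ω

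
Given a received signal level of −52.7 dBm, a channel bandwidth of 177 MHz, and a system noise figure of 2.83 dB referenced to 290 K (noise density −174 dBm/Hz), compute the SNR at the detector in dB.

Noise floor: N = −174 + 10 log₁₀(B) + NF
10 log₁₀(1.77×10⁸) = 82.48 dB
N = −174 + 82.48 + 2.83 = −88.69 dBm
SNR = P_sig − N = −52.7 − (−88.69) = 35.99 dB → 36.0 dB

36.0 dB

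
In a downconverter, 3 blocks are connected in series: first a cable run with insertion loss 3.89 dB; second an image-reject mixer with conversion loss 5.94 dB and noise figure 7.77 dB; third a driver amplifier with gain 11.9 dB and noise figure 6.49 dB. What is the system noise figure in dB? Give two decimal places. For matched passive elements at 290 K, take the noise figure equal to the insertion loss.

16.80 dB

Convert to linear (a loss of L dB is a gain of −L dB): F_i = 10^(NF_i/10), G_i = 10^(G_i,dB/10)
  Stage 1: F_1 = 10^(3.89/10) = 2.449, G_1 = 10^(−3.89/10) = 0.4083
  Stage 2: F_2 = 10^(7.77/10) = 5.984, G_2 = 10^(−5.94/10) = 0.2547
  Stage 3: F_3 = 10^(6.49/10) = 4.457, G_3 = 10^(11.9/10) = 15.49
Friis cascade:
  F = 2.449 + (5.984 − 1)/0.4083 + (4.457 − 1)/0.1040 = 47.89
NF = 10 log₁₀(47.89) = 16.80 dB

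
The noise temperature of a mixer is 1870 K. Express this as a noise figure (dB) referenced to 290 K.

F = 1 + T_e/T₀ = 1 + 1870/290 = 7.44828
NF = 10 log₁₀(7.44828) = 8.72 dB

8.72 dB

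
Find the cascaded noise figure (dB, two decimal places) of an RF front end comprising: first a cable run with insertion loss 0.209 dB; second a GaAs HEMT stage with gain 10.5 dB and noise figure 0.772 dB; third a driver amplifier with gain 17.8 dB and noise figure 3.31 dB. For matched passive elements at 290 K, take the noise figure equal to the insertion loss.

Convert to linear (a loss of L dB is a gain of −L dB): F_i = 10^(NF_i/10), G_i = 10^(G_i,dB/10)
  Stage 1: F_1 = 10^(0.209/10) = 1.049, G_1 = 10^(−0.209/10) = 0.9530
  Stage 2: F_2 = 10^(0.772/10) = 1.195, G_2 = 10^(10.5/10) = 11.22
  Stage 3: F_3 = 10^(3.31/10) = 2.143, G_3 = 10^(17.8/10) = 60.26
Friis cascade:
  F = 1.049 + (1.195 − 1)/0.9530 + (2.143 − 1)/10.69 = 1.360
NF = 10 log₁₀(1.360) = 1.34 dB

1.34 dB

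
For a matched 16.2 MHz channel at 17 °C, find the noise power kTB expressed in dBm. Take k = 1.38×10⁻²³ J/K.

−101.9 dBm

T = 17 °C + 273.15 = 290.15 K
P_n = kTB = 1.38×10⁻²³ × 290.15 × 1.62×10⁷ = 6.49×10⁻¹⁴ W
In dBm: 10 log₁₀(6.49×10⁻¹⁴ / 10⁻³) = −101.9 dBm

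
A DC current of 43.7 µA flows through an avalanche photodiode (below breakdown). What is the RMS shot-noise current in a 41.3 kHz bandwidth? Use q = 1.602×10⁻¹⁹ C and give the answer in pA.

I_n = √(2qI·B)
2qI·B = 2 × 1.602×10⁻¹⁹ × 4.37×10⁻⁵ × 4.13×10⁴ = 5.78×10⁻¹⁹ A²
I_n = √(5.78×10⁻¹⁹) = 7.60×10⁻¹⁰ A = 760 pA

760 pA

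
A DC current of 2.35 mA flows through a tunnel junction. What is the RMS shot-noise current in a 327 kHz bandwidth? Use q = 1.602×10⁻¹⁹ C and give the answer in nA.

I_n = √(2qI·B)
2qI·B = 2 × 1.602×10⁻¹⁹ × 2.35×10⁻³ × 3.27×10⁵ = 2.46×10⁻¹⁶ A²
I_n = √(2.46×10⁻¹⁶) = 1.57×10⁻⁸ A = 15.7 nA

15.7 nA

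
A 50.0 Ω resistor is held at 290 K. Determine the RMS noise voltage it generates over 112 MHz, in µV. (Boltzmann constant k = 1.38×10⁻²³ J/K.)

9.47 µV

V_n = √(4kTRB)
4kTRB = 4 × 1.38×10⁻²³ × 290 × 5.00×10¹ × 1.12×10⁸ = 8.96×10⁻¹¹ V²
V_n = √(8.96×10⁻¹¹) = 9.47×10⁻⁶ V = 9.47 µV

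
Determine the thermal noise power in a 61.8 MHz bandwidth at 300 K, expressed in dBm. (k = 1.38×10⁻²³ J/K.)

P_n = kTB = 1.38×10⁻²³ × 300 × 6.18×10⁷ = 2.56×10⁻¹³ W
In dBm: 10 log₁₀(2.56×10⁻¹³ / 10⁻³) = −95.9 dBm

−95.9 dBm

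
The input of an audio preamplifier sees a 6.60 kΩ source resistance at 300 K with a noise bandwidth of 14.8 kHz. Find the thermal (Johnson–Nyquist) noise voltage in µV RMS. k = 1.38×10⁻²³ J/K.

V_n = √(4kTRB)
4kTRB = 4 × 1.38×10⁻²³ × 300 × 6.60×10³ × 1.48×10⁴ = 1.62×10⁻¹² V²
V_n = √(1.62×10⁻¹²) = 1.27×10⁻⁶ V = 1.27 µV

1.27 µV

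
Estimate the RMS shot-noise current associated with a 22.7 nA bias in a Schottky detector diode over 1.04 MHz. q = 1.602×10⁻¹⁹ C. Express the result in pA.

I_n = √(2qI·B)
2qI·B = 2 × 1.602×10⁻¹⁹ × 2.27×10⁻⁸ × 1.04×10⁶ = 7.56×10⁻²¹ A²
I_n = √(7.56×10⁻²¹) = 8.70×10⁻¹¹ A = 87.0 pA

87.0 pA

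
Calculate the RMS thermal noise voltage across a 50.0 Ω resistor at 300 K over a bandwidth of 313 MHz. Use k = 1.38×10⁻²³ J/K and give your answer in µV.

16.1 µV

V_n = √(4kTRB)
4kTRB = 4 × 1.38×10⁻²³ × 300 × 5.00×10¹ × 3.13×10⁸ = 2.59×10⁻¹⁰ V²
V_n = √(2.59×10⁻¹⁰) = 1.61×10⁻⁵ V = 16.1 µV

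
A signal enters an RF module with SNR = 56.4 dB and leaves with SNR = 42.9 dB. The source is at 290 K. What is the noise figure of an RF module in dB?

13.5 dB

NF (dB) = SNR_in(dB) − SNR_out(dB) when the source is at T₀
NF = 56.4 − 42.9 = 13.5 dB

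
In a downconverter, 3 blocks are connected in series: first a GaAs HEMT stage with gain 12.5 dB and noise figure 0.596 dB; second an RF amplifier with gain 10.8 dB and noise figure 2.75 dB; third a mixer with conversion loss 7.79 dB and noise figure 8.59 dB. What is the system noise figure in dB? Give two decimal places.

Convert to linear (a loss of L dB is a gain of −L dB): F_i = 10^(NF_i/10), G_i = 10^(G_i,dB/10)
  Stage 1: F_1 = 10^(0.596/10) = 1.147, G_1 = 10^(12.5/10) = 17.78
  Stage 2: F_2 = 10^(2.75/10) = 1.884, G_2 = 10^(10.8/10) = 12.02
  Stage 3: F_3 = 10^(8.59/10) = 7.228, G_3 = 10^(−7.79/10) = 0.1663
Friis cascade:
  F = 1.147 + (1.884 − 1)/17.78 + (7.228 − 1)/213.8 = 1.226
NF = 10 log₁₀(1.226) = 0.88 dB

0.88 dB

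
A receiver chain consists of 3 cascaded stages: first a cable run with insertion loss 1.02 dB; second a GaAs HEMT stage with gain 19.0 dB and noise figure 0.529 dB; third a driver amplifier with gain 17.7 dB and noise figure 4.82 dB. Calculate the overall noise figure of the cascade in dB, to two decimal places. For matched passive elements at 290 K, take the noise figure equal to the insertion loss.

1.65 dB

Convert to linear (a loss of L dB is a gain of −L dB): F_i = 10^(NF_i/10), G_i = 10^(G_i,dB/10)
  Stage 1: F_1 = 10^(1.02/10) = 1.265, G_1 = 10^(−1.02/10) = 0.7907
  Stage 2: F_2 = 10^(0.529/10) = 1.130, G_2 = 10^(19.0/10) = 79.43
  Stage 3: F_3 = 10^(4.82/10) = 3.034, G_3 = 10^(17.7/10) = 58.88
Friis cascade:
  F = 1.265 + (1.130 − 1)/0.7907 + (3.034 − 1)/62.81 = 1.461
NF = 10 log₁₀(1.461) = 1.65 dB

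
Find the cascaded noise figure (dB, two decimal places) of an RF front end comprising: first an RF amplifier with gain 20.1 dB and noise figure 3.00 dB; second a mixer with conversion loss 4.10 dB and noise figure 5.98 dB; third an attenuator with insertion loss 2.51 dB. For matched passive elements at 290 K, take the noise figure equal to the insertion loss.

Convert to linear (a loss of L dB is a gain of −L dB): F_i = 10^(NF_i/10), G_i = 10^(G_i,dB/10)
  Stage 1: F_1 = 10^(3.00/10) = 1.995, G_1 = 10^(20.1/10) = 102.3
  Stage 2: F_2 = 10^(5.98/10) = 3.963, G_2 = 10^(−4.10/10) = 0.3890
  Stage 3: F_3 = 10^(2.51/10) = 1.782, G_3 = 10^(−2.51/10) = 0.5610
Friis cascade:
  F = 1.995 + (3.963 − 1)/102.3 + (1.782 − 1)/39.81 = 2.044
NF = 10 log₁₀(2.044) = 3.10 dB

3.10 dB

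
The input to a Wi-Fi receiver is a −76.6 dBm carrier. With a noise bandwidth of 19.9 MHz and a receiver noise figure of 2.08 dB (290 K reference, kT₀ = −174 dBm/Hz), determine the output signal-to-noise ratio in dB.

22.3 dB

Noise floor: N = −174 + 10 log₁₀(B) + NF
10 log₁₀(1.99×10⁷) = 72.99 dB
N = −174 + 72.99 + 2.08 = −98.93 dBm
SNR = P_sig − N = −76.6 − (−98.93) = 22.33 dB → 22.3 dB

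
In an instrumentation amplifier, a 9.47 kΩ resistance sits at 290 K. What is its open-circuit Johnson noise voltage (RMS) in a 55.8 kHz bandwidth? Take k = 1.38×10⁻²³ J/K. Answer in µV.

2.91 µV

V_n = √(4kTRB)
4kTRB = 4 × 1.38×10⁻²³ × 290 × 9.47×10³ × 5.58×10⁴ = 8.46×10⁻¹² V²
V_n = √(8.46×10⁻¹²) = 2.91×10⁻⁶ V = 2.91 µV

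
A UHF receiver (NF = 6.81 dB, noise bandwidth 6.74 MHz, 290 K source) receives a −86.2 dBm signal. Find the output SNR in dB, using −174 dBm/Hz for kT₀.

Noise floor: N = −174 + 10 log₁₀(B) + NF
10 log₁₀(6.74×10⁶) = 68.29 dB
N = −174 + 68.29 + 6.81 = −98.90 dBm
SNR = P_sig − N = −86.2 − (−98.90) = 12.70 dB → 12.7 dB

12.7 dB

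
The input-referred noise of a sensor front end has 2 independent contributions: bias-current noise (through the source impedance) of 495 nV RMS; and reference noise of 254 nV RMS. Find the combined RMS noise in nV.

556 nV

Uncorrelated sources add in power (mean-square): V_tot = √(ΣV_i²)
V_tot = √[(4.95×10⁻⁷)² + (2.54×10⁻⁷)²] = 5.56×10⁻⁷ V = 556 nV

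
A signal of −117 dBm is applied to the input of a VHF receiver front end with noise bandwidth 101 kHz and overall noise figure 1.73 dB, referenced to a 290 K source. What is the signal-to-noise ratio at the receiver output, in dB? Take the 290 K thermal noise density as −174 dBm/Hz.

5.2 dB

Noise floor: N = −174 + 10 log₁₀(B) + NF
10 log₁₀(1.01×10⁵) = 50.04 dB
N = −174 + 50.04 + 1.73 = −122.23 dBm
SNR = P_sig − N = −117 − (−122.23) = 5.23 dB → 5.2 dB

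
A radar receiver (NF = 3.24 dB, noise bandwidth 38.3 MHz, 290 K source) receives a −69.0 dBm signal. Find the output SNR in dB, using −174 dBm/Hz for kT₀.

Noise floor: N = −174 + 10 log₁₀(B) + NF
10 log₁₀(3.83×10⁷) = 75.83 dB
N = −174 + 75.83 + 3.24 = −94.93 dBm
SNR = P_sig − N = −69.0 − (−94.93) = 25.93 dB → 25.9 dB

25.9 dB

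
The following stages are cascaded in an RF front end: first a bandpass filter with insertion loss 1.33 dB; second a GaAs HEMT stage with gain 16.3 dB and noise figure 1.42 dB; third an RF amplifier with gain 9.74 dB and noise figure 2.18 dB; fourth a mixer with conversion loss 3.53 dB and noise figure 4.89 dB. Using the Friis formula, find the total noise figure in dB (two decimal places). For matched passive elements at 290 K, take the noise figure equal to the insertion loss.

2.81 dB

Convert to linear (a loss of L dB is a gain of −L dB): F_i = 10^(NF_i/10), G_i = 10^(G_i,dB/10)
  Stage 1: F_1 = 10^(1.33/10) = 1.358, G_1 = 10^(−1.33/10) = 0.7362
  Stage 2: F_2 = 10^(1.42/10) = 1.387, G_2 = 10^(16.3/10) = 42.66
  Stage 3: F_3 = 10^(2.18/10) = 1.652, G_3 = 10^(9.74/10) = 9.419
  Stage 4: F_4 = 10^(4.89/10) = 3.083, G_4 = 10^(−3.53/10) = 0.4436
Friis cascade:
  F = 1.358 + (1.387 − 1)/0.7362 + (1.652 − 1)/31.41 + (3.083 − 1)/295.8 = 1.911
NF = 10 log₁₀(1.911) = 2.81 dB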